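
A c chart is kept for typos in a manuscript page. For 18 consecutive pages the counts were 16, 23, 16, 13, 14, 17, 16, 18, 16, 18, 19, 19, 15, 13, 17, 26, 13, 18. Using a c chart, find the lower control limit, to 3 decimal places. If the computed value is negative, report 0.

4.666

c̄ = (16 + 23 + 16 + 13 + 14 + 17 + 16 + 18 + 16 + 18 + 19 + 19 + 15 + 13 + 17 + 26 + 13 + 18) / 18 = 307 / 18 = 17.0556
LCL = c̄ − 3√c̄ = 17.0556 − 3 × 4.1298 = 4.6660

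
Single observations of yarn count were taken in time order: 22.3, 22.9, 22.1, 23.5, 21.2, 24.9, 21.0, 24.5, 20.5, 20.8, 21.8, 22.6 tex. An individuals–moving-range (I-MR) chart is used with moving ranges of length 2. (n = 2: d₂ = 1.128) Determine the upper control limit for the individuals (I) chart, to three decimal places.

27.733

X̄ = (22.3 + 22.9 + 22.1 + 23.5 + 21.2 + 24.9 + 21.0 + 24.5 + 20.5 + 20.8 + 21.8 + 22.6) / 12 = 22.3417
Moving ranges: 0.6, 0.8, 1.4, 2.3, 3.7, 3.9, 3.5, 4.0, 0.3, 1.0, 0.8; M̄R̄ = 22.3000 / 11 = 2.0273
UCL = X̄ + 3·M̄R̄/d₂ = 22.3417 + 3 × 2.0273 / 1.128 = 27.7333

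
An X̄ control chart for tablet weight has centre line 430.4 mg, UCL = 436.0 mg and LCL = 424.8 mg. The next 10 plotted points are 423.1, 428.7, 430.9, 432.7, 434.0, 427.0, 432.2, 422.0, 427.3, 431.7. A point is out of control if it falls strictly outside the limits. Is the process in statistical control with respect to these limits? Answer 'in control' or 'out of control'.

out of control

Compare each point to [424.8, 436.0]: sample 1 = 423.1 < LCL; sample 8 = 422.0 < LCL.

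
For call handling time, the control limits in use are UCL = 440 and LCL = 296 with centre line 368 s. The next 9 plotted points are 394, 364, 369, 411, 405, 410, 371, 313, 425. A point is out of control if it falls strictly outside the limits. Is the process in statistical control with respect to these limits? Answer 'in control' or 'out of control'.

in control

All 9 points lie within [296, 440].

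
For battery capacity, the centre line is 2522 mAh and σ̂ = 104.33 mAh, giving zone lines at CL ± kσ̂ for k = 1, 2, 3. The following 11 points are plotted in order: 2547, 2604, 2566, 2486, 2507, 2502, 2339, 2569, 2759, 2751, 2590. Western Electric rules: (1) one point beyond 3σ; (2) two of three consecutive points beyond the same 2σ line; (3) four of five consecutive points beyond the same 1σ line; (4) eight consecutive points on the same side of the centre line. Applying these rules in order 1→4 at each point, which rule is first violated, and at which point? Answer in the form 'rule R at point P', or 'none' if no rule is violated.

Zone of each point (C = within 1σ̂, B = 1σ̂–2σ̂, A = 2σ̂–3σ̂, * = beyond 3σ̂; sign = side of CL): 1:+C, 2:+C, 3:+C, 4:-C, 5:-C, 6:-C, 7:-B, 8:+C, 9:+A, 10:+A, 11:+C
Rule 2 (two of three consecutive points beyond the same 2σ limit) is satisfied at point 10.

rule 2 at point 10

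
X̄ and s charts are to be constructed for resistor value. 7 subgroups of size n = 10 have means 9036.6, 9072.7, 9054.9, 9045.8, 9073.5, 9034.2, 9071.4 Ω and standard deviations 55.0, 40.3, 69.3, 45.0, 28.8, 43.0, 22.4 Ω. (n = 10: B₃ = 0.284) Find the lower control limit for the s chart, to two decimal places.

12.33

s̄ = (55.0 + 40.3 + 69.3 + 45.0 + 28.8 + 43.0 + 22.4) / 7 = 43.4000
LCL_s = B₃·s̄ = 0.284 × 43.4000 = 12.3256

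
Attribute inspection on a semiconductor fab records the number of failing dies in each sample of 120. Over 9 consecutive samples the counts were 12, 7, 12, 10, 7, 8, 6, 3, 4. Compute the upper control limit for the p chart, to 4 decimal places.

0.1309

p̄ = Σdᵢ / (k·n) = 69 / (9 × 120) = 0.06389
UCL = p̄ + 3·√(p̄(1−p̄)/n) = 0.06389 + 3 × √(0.06389×0.93611/120) = 0.06389 + 3 × 0.02232 = 0.13086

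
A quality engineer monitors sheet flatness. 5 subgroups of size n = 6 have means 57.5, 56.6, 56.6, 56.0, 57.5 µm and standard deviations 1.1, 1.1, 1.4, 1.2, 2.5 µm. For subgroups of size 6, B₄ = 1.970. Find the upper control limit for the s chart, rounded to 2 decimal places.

s̄ = (1.1 + 1.1 + 1.4 + 1.2 + 2.5) / 5 = 1.4600
UCL_s = B₄·s̄ = 1.970 × 1.4600 = 2.8762

2.88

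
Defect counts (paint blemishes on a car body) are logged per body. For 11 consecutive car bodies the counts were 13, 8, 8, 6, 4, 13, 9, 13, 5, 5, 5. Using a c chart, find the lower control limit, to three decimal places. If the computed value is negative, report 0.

c̄ = (13 + 8 + 8 + 6 + 4 + 13 + 9 + 13 + 5 + 5 + 5) / 11 = 89 / 11 = 8.0909
LCL = c̄ − 3√c̄ = 8.0909 − 3 × 2.8445 = -0.4424 → 0 (cannot be negative)

0.000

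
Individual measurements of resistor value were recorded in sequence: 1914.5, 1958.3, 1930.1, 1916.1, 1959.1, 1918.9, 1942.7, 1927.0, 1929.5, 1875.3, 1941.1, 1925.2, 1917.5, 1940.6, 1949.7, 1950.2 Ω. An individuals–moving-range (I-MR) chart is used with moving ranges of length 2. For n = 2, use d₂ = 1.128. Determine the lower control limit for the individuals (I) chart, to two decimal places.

X̄ = (1914.5 + 1958.3 + 1930.1 + 1916.1 + 1959.1 + 1918.9 + 1942.7 + 1927.0 + 1929.5 + 1875.3 + 1941.1 + 1925.2 + 1917.5 + 1940.6 + 1949.7 + 1950.2) / 16 = 1930.9875
Moving ranges: 43.8, 28.2, 14.0, 43.0, 40.2, 23.8, 15.7, 2.5, 54.2, 65.8, 15.9, 7.7, 23.1, 9.1, 0.5; M̄R̄ = 387.5000 / 15 = 25.8333
LCL = X̄ − 3·M̄R̄/d₂ = 1930.9875 − 3 × 25.8333 / 1.128 = 1862.2818

1862.28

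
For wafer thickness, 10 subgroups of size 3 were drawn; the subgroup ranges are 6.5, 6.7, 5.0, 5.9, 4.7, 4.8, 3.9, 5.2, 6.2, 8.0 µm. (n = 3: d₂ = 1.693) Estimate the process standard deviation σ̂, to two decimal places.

R̄ = (6.5 + 6.7 + 5.0 + 5.9 + 4.7 + 4.8 + 3.9 + 5.2 + 6.2 + 8.0) / 10 = 5.6900
σ̂ = R̄ / d₂ = 5.6900 / 1.693 = 3.3609

3.36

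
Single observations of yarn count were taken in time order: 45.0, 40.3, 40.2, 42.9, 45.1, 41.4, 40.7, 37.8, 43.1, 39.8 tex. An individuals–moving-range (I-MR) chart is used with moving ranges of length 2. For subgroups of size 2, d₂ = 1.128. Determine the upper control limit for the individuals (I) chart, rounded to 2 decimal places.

X̄ = (45.0 + 40.3 + 40.2 + 42.9 + 45.1 + 41.4 + 40.7 + 37.8 + 43.1 + 39.8) / 10 = 41.6300
Moving ranges: 4.7, 0.1, 2.7, 2.2, 3.7, 0.7, 2.9, 5.3, 3.3; M̄R̄ = 25.6000 / 9 = 2.8444
UCL = X̄ + 3·M̄R̄/d₂ = 41.6300 + 3 × 2.8444 / 1.128 = 49.1950

49.20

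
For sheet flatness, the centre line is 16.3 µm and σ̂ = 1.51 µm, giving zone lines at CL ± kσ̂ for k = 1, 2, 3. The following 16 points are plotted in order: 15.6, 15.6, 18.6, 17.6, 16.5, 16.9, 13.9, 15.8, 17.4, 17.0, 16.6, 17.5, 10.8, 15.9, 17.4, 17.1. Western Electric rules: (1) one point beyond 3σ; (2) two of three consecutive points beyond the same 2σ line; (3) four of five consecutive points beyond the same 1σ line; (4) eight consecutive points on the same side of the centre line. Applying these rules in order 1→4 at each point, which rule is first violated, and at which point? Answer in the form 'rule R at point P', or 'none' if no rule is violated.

rule 1 at point 13

Zone of each point (C = within 1σ̂, B = 1σ̂–2σ̂, A = 2σ̂–3σ̂, * = beyond 3σ̂; sign = side of CL): 1:-C, 2:-C, 3:+B, 4:+C, 5:+C, 6:+C, 7:-B, 8:-C, 9:+C, 10:+C, 11:+C, 12:+C, 13:-*, 14:-C, 15:+C, 16:+C
Rule 1 (one point beyond the 3σ limits) is satisfied at point 13.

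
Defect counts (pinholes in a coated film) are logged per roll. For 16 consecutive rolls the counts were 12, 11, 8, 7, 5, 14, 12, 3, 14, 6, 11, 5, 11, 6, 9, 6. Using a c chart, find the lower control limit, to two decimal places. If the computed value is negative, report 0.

0.00

c̄ = (12 + 11 + 8 + 7 + 5 + 14 + 12 + 3 + 14 + 6 + 11 + 5 + 11 + 6 + 9 + 6) / 16 = 140 / 16 = 8.7500
LCL = c̄ − 3√c̄ = 8.7500 − 3 × 2.9580 = -0.1241 → 0 (cannot be negative)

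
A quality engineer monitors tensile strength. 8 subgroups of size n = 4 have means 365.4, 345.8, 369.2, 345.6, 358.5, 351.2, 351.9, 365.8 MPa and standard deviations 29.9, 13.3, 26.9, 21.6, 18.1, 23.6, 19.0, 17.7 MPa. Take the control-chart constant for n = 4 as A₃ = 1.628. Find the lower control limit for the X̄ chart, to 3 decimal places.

322.060

X̄̄ = (365.4 + 345.8 + 369.2 + 345.6 + 358.5 + 351.2 + 351.9 + 365.8) / 8 = 356.6750
s̄ = (29.9 + 13.3 + 26.9 + 21.6 + 18.1 + 23.6 + 19.0 + 17.7) / 8 = 21.2625
LCL = X̄̄ − A₃·s̄ = 356.6750 − 1.628 × 21.2625 = 322.0597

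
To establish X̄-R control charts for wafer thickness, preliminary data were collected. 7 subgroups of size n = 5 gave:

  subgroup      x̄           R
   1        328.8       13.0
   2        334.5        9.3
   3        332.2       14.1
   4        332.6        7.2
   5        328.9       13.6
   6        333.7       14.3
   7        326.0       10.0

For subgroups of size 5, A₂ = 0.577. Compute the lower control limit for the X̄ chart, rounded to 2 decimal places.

X̄̄ = (328.8 + 334.5 + 332.2 + 332.6 + 328.9 + 333.7 + 326.0) / 7 = 2316.7000 / 7 = 330.9571
R̄ = (13.0 + 9.3 + 14.1 + 7.2 + 13.6 + 14.3 + 10.0) / 7 = 81.5000 / 7 = 11.6429
LCL = X̄̄ − A₂·R̄ = 330.9571 − 0.577 × 11.6429 = 324.2392

324.24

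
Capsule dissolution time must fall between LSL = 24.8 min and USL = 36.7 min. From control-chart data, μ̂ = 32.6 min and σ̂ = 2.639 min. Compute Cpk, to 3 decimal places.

Cpu = (USL − μ̂) / (3σ̂) = (36.7 − 32.6) / (3 × 2.639) = 0.5179; Cpl = (μ̂ − LSL) / (3σ̂) = (32.6 − 24.8) / (3 × 2.639) = 0.9852; Cpk = min(Cpu, Cpl) = 0.5179

0.518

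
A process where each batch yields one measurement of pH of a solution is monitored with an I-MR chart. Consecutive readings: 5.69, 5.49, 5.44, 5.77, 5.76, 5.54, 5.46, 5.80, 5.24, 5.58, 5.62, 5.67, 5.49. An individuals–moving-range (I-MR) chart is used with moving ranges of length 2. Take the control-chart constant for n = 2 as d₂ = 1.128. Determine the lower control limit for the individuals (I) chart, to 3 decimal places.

X̄ = (5.69 + 5.49 + 5.44 + 5.77 + 5.76 + 5.54 + 5.46 + 5.80 + 5.24 + 5.58 + 5.62 + 5.67 + 5.49) / 13 = 5.5808
Moving ranges: 0.20, 0.05, 0.33, 0.01, 0.22, 0.08, 0.34, 0.56, 0.34, 0.04, 0.05, 0.18; M̄R̄ = 2.4000 / 12 = 0.2000
LCL = X̄ − 3·M̄R̄/d₂ = 5.5808 − 3 × 0.2000 / 1.128 = 5.0489

5.049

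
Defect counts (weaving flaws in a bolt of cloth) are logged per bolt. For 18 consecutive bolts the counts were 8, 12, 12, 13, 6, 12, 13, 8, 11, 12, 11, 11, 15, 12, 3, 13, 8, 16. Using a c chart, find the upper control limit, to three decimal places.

c̄ = (8 + 12 + 12 + 13 + 6 + 12 + 13 + 8 + 11 + 12 + 11 + 11 + 15 + 12 + 3 + 13 + 8 + 16) / 18 = 196 / 18 = 10.8889
UCL = c̄ + 3√c̄ = 10.8889 + 3 × √10.8889 = 10.8889 + 3 × 3.2998 = 20.7884

20.788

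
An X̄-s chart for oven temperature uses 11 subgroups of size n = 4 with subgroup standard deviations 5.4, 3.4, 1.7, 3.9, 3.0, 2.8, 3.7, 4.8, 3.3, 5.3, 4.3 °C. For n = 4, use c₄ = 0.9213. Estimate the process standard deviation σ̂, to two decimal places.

4.10

s̄ = (5.4 + 3.4 + 1.7 + 3.9 + 3.0 + 2.8 + 3.7 + 4.8 + 3.3 + 5.3 + 4.3) / 11 = 3.7818
σ̂ = s̄ / c₄ = 3.7818 / 0.9213 = 4.1049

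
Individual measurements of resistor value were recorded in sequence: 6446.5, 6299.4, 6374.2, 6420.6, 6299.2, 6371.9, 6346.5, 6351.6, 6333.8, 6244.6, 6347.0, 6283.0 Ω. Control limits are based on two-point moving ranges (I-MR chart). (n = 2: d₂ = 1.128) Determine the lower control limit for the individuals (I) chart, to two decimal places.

X̄ = (6446.5 + 6299.4 + 6374.2 + 6420.6 + 6299.2 + 6371.9 + 6346.5 + 6351.6 + 6333.8 + 6244.6 + 6347.0 + 6283.0) / 12 = 6343.1917
Moving ranges: 147.1, 74.8, 46.4, 121.4, 72.7, 25.4, 5.1, 17.8, 89.2, 102.4, 64.0; M̄R̄ = 766.3000 / 11 = 69.6636
LCL = X̄ − 3·M̄R̄/d₂ = 6343.1917 − 3 × 69.6636 / 1.128 = 6157.9160

6157.92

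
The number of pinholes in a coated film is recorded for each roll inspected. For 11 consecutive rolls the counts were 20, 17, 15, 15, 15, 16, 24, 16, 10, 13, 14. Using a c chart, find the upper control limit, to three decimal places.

27.875

c̄ = (20 + 17 + 15 + 15 + 15 + 16 + 24 + 16 + 10 + 13 + 14) / 11 = 175 / 11 = 15.9091
UCL = c̄ + 3√c̄ = 15.9091 + 3 × √15.9091 = 15.9091 + 3 × 3.9886 = 27.8750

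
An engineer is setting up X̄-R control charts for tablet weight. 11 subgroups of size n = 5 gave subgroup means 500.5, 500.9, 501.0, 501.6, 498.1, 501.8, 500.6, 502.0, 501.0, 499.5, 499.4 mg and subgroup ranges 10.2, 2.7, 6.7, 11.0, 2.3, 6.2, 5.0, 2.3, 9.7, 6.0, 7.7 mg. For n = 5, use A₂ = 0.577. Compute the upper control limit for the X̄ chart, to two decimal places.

504.24

X̄̄ = (500.5 + 500.9 + 501.0 + 501.6 + 498.1 + 501.8 + 500.6 + 502.0 + 501.0 + 499.5 + 499.4) / 11 = 5506.4000 / 11 = 500.5818
R̄ = (10.2 + 2.7 + 6.7 + 11.0 + 2.3 + 6.2 + 5.0 + 2.3 + 9.7 + 6.0 + 7.7) / 11 = 69.8000 / 11 = 6.3455
UCL = X̄̄ + A₂·R̄ = 500.5818 + 0.577 × 6.3455 = 504.2431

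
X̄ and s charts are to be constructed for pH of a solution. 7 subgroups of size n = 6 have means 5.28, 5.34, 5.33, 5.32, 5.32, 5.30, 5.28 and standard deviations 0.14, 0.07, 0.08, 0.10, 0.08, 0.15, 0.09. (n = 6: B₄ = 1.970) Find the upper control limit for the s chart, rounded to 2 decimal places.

0.20

s̄ = (0.14 + 0.07 + 0.08 + 0.10 + 0.08 + 0.15 + 0.09) / 7 = 0.1014
UCL_s = B₄·s̄ = 1.970 × 0.1014 = 0.1998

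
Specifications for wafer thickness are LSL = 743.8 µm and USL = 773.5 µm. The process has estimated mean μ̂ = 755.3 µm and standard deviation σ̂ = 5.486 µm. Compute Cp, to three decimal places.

0.902

Cp = (USL − LSL) / (6σ̂) = (773.5 − 743.8) / (6 × 5.486) = 29.7000 / 32.9160 = 0.9023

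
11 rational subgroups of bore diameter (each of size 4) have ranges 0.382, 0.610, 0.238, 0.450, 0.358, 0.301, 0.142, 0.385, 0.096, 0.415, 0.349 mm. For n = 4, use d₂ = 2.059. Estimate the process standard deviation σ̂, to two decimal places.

R̄ = (0.382 + 0.610 + 0.238 + 0.450 + 0.358 + 0.301 + 0.142 + 0.385 + 0.096 + 0.415 + 0.349) / 11 = 0.3387
σ̂ = R̄ / d₂ = 0.3387 / 2.059 = 0.1645

0.16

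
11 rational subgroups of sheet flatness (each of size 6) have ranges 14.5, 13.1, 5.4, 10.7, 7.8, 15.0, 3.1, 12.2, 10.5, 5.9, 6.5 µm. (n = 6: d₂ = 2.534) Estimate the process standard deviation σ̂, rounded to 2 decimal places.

R̄ = (14.5 + 13.1 + 5.4 + 10.7 + 7.8 + 15.0 + 3.1 + 12.2 + 10.5 + 5.9 + 6.5) / 11 = 9.5182
σ̂ = R̄ / d₂ = 9.5182 / 2.534 = 3.7562

3.76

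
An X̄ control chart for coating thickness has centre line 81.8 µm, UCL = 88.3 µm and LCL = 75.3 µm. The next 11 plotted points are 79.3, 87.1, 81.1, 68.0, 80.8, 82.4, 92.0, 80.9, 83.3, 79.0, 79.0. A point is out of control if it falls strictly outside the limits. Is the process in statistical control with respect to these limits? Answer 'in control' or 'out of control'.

Compare each point to [75.3, 88.3]: sample 4 = 68.0 < LCL; sample 7 = 92.0 > UCL.

out of control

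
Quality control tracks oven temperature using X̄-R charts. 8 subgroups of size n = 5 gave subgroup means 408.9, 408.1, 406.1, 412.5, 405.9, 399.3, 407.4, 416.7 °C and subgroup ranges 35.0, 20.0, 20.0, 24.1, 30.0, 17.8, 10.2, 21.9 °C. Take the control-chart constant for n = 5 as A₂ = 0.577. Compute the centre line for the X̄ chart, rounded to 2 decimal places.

408.11

X̄̄ = (408.9 + 408.1 + 406.1 + 412.5 + 405.9 + 399.3 + 407.4 + 416.7) / 8 = 3264.9000 / 8 = 408.1125
CL = X̄̄ = 408.1125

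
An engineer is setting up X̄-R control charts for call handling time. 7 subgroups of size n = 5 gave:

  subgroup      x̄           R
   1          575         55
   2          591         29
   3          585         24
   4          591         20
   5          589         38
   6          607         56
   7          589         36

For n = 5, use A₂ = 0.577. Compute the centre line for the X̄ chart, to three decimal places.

X̄̄ = (575 + 591 + 585 + 591 + 589 + 607 + 589) / 7 = 4127.0000 / 7 = 589.5714
CL = X̄̄ = 589.5714

589.571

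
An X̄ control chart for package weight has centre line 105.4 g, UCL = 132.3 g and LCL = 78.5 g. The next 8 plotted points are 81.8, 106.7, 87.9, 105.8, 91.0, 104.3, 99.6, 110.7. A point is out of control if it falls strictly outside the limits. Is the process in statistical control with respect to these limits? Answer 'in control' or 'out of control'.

All 8 points lie within [78.5, 132.3].

in control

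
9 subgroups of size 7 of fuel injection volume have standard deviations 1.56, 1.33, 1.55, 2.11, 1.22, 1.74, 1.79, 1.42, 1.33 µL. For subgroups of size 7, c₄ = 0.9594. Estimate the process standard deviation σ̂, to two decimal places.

1.63

s̄ = (1.56 + 1.33 + 1.55 + 2.11 + 1.22 + 1.74 + 1.79 + 1.42 + 1.33) / 9 = 1.5611
σ̂ = s̄ / c₄ = 1.5611 / 0.9594 = 1.6272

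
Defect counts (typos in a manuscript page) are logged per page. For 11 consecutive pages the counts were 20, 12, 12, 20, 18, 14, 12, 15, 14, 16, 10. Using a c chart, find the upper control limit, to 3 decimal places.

26.366

c̄ = (20 + 12 + 12 + 20 + 18 + 14 + 12 + 15 + 14 + 16 + 10) / 11 = 163 / 11 = 14.8182
UCL = c̄ + 3√c̄ = 14.8182 + 3 × √14.8182 = 14.8182 + 3 × 3.8494 = 26.3665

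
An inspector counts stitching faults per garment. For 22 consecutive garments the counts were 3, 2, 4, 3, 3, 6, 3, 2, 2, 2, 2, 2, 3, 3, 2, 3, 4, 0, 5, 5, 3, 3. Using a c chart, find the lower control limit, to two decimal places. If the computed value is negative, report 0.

c̄ = (3 + 2 + 4 + 3 + 3 + 6 + 3 + 2 + 2 + 2 + 2 + 2 + 3 + 3 + 2 + 3 + 4 + 0 + 5 + 5 + 3 + 3) / 22 = 65 / 22 = 2.9545
LCL = c̄ − 3√c̄ = 2.9545 − 3 × 1.7189 = -2.2021 → 0 (cannot be negative)

0.00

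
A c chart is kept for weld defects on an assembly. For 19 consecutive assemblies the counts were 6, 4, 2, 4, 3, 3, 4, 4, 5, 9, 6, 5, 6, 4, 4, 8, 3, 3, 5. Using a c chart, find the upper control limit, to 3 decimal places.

c̄ = (6 + 4 + 2 + 4 + 3 + 3 + 4 + 4 + 5 + 9 + 6 + 5 + 6 + 4 + 4 + 8 + 3 + 3 + 5) / 19 = 88 / 19 = 4.6316
UCL = c̄ + 3√c̄ = 4.6316 + 3 × √4.6316 = 4.6316 + 3 × 2.1521 = 11.0879

11.088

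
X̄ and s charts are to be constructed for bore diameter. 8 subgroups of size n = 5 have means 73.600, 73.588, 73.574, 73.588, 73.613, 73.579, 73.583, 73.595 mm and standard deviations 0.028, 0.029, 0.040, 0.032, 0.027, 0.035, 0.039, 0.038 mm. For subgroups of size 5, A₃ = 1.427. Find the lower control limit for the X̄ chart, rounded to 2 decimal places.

73.54

X̄̄ = (73.600 + 73.588 + 73.574 + 73.588 + 73.613 + 73.579 + 73.583 + 73.595) / 8 = 73.5900
s̄ = (0.028 + 0.029 + 0.040 + 0.032 + 0.027 + 0.035 + 0.039 + 0.038) / 8 = 0.0335
LCL = X̄̄ − A₃·s̄ = 73.5900 − 1.427 × 0.0335 = 73.5422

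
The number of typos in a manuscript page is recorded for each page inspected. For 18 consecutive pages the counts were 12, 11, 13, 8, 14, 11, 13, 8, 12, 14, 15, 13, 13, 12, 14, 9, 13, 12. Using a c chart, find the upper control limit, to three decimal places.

22.472

c̄ = (12 + 11 + 13 + 8 + 14 + 11 + 13 + 8 + 12 + 14 + 15 + 13 + 13 + 12 + 14 + 9 + 13 + 12) / 18 = 217 / 18 = 12.0556
UCL = c̄ + 3√c̄ = 12.0556 + 3 × √12.0556 = 12.0556 + 3 × 3.4721 = 22.4719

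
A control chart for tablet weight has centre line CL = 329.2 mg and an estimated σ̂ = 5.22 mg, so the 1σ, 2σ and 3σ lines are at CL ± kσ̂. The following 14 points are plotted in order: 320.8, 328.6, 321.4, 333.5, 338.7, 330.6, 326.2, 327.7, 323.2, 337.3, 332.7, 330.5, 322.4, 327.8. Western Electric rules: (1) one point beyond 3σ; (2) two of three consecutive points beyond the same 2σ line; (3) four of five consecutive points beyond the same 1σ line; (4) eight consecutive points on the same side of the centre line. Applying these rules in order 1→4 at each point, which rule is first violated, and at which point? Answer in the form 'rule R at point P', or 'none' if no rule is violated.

none

Zone of each point (C = within 1σ̂, B = 1σ̂–2σ̂, A = 2σ̂–3σ̂, * = beyond 3σ̂; sign = side of CL): 1:-B, 2:-C, 3:-B, 4:+C, 5:+B, 6:+C, 7:-C, 8:-C, 9:-B, 10:+B, 11:+C, 12:+C, 13:-B, 14:-C
No rule fires across all 14 points.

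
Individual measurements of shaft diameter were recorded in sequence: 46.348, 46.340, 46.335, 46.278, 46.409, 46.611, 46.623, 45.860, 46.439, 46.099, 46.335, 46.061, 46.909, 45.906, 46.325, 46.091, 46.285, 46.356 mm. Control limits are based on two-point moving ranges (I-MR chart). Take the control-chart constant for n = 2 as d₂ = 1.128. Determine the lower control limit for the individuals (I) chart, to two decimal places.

X̄ = (46.348 + 46.340 + 46.335 + 46.278 + 46.409 + 46.611 + 46.623 + 45.860 + 46.439 + 46.099 + 46.335 + 46.061 + 46.909 + 45.906 + 46.325 + 46.091 + 46.285 + 46.356) / 18 = 46.3117
Moving ranges: 0.008, 0.005, 0.057, 0.131, 0.202, 0.012, 0.763, 0.579, 0.340, 0.236, 0.274, 0.848, 1.003, 0.419, 0.234, 0.194, 0.071; M̄R̄ = 5.3760 / 17 = 0.3162
LCL = X̄ − 3·M̄R̄/d₂ = 46.3117 − 3 × 0.3162 / 1.128 = 45.4706

45.47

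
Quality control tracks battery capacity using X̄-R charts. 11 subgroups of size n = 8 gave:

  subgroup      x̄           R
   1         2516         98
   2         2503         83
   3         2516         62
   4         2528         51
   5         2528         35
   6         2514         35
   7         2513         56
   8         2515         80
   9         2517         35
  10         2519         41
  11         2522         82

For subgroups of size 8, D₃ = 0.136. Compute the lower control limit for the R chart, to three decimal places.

8.135

R̄ = (98 + 83 + 62 + 51 + 35 + 35 + 56 + 80 + 35 + 41 + 82) / 11 = 658.0000 / 11 = 59.8182
LCL_R = D₃·R̄ = 0.136 × 59.8182 = 8.1353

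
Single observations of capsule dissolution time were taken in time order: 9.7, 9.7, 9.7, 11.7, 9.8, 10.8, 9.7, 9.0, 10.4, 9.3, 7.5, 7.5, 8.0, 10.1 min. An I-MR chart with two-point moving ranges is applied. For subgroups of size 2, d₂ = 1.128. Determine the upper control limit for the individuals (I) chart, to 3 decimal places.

12.275

X̄ = (9.7 + 9.7 + 9.7 + 11.7 + 9.8 + 10.8 + 9.7 + 9.0 + 10.4 + 9.3 + 7.5 + 7.5 + 8.0 + 10.1) / 14 = 9.4929
Moving ranges: 0.0, 0.0, 2.0, 1.9, 1.0, 1.1, 0.7, 1.4, 1.1, 1.8, 0.0, 0.5, 2.1; M̄R̄ = 13.6000 / 13 = 1.0462
UCL = X̄ + 3·M̄R̄/d₂ = 9.4929 + 3 × 1.0462 / 1.128 = 12.2752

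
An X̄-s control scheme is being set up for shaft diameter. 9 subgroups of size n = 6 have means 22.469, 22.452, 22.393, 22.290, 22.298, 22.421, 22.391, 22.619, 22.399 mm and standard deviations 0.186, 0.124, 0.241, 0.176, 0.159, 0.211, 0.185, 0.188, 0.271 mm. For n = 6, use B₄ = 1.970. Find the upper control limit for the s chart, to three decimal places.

0.381

s̄ = (0.186 + 0.124 + 0.241 + 0.176 + 0.159 + 0.211 + 0.185 + 0.188 + 0.271) / 9 = 0.1934
UCL_s = B₄·s̄ = 1.970 × 0.1934 = 0.3811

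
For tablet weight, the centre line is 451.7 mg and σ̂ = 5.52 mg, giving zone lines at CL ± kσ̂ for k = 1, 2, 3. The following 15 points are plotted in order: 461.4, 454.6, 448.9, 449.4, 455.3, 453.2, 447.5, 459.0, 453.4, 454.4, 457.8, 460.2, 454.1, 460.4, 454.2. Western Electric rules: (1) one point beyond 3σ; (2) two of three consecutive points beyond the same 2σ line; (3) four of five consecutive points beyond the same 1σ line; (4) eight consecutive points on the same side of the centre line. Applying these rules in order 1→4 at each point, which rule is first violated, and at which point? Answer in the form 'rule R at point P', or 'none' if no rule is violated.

rule 4 at point 15

Zone of each point (C = within 1σ̂, B = 1σ̂–2σ̂, A = 2σ̂–3σ̂, * = beyond 3σ̂; sign = side of CL): 1:+B, 2:+C, 3:-C, 4:-C, 5:+C, 6:+C, 7:-C, 8:+B, 9:+C, 10:+C, 11:+B, 12:+B, 13:+C, 14:+B, 15:+C
Rule 4 (eight consecutive points on the same side of the centre line) is satisfied at point 15.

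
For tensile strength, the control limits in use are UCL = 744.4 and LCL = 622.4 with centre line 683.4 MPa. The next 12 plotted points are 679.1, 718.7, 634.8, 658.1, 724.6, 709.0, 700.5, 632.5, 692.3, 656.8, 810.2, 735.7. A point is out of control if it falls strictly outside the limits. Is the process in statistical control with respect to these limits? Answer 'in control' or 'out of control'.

out of control

Compare each point to [622.4, 744.4]: sample 11 = 810.2 > UCL.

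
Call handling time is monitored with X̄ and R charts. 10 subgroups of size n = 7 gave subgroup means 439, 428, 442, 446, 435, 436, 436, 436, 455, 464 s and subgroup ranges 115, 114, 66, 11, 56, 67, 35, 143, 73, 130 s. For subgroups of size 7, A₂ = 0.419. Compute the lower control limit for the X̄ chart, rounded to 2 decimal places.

X̄̄ = (439 + 428 + 442 + 446 + 435 + 436 + 436 + 436 + 455 + 464) / 10 = 4417.0000 / 10 = 441.7000
R̄ = (115 + 114 + 66 + 11 + 56 + 67 + 35 + 143 + 73 + 130) / 10 = 810.0000 / 10 = 81.0000
LCL = X̄̄ − A₂·R̄ = 441.7000 − 0.419 × 81.0000 = 407.7610

407.76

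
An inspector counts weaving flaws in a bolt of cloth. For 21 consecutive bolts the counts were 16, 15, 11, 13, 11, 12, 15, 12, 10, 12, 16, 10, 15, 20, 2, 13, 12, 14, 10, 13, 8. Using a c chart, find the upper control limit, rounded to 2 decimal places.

c̄ = (16 + 15 + 11 + 13 + 11 + 12 + 15 + 12 + 10 + 12 + 16 + 10 + 15 + 20 + 2 + 13 + 12 + 14 + 10 + 13 + 8) / 21 = 260 / 21 = 12.3810
UCL = c̄ + 3√c̄ = 12.3810 + 3 × √12.3810 = 12.3810 + 3 × 3.5187 = 22.9369

22.94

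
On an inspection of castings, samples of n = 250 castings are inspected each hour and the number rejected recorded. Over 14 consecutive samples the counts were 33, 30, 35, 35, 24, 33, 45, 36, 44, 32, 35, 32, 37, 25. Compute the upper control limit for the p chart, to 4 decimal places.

0.2010

p̄ = Σdᵢ / (k·n) = 476 / (14 × 250) = 0.13600
UCL = p̄ + 3·√(p̄(1−p̄)/n) = 0.13600 + 3 × √(0.13600×0.86400/250) = 0.13600 + 3 × 0.02168 = 0.20104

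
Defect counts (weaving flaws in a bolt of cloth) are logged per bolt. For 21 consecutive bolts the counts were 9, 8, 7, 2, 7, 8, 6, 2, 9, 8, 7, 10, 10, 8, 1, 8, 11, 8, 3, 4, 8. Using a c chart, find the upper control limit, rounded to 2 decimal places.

14.71

c̄ = (9 + 8 + 7 + 2 + 7 + 8 + 6 + 2 + 9 + 8 + 7 + 10 + 10 + 8 + 1 + 8 + 11 + 8 + 3 + 4 + 8) / 21 = 144 / 21 = 6.8571
UCL = c̄ + 3√c̄ = 6.8571 + 3 × √6.8571 = 6.8571 + 3 × 2.6186 = 14.7130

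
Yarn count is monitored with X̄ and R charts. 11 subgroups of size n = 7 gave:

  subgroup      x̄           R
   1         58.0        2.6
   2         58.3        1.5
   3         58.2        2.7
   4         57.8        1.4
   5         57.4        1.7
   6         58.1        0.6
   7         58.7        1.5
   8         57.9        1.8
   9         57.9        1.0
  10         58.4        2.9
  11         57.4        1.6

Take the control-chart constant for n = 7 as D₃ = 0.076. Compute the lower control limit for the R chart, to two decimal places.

R̄ = (2.6 + 1.5 + 2.7 + 1.4 + 1.7 + 0.6 + 1.5 + 1.8 + 1.0 + 2.9 + 1.6) / 11 = 19.3000 / 11 = 1.7545
LCL_R = D₃·R̄ = 0.076 × 1.7545 = 0.1333

0.13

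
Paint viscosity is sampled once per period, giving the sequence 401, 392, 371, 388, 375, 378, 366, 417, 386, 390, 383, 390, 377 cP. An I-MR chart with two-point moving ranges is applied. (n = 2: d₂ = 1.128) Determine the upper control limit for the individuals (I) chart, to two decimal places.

X̄ = (401 + 392 + 371 + 388 + 375 + 378 + 366 + 417 + 386 + 390 + 383 + 390 + 377) / 13 = 385.6923
Moving ranges: 9, 21, 17, 13, 3, 12, 51, 31, 4, 7, 7, 13; M̄R̄ = 188.0000 / 12 = 15.6667
UCL = X̄ + 3·M̄R̄/d₂ = 385.6923 + 3 × 15.6667 / 1.128 = 427.3590

427.36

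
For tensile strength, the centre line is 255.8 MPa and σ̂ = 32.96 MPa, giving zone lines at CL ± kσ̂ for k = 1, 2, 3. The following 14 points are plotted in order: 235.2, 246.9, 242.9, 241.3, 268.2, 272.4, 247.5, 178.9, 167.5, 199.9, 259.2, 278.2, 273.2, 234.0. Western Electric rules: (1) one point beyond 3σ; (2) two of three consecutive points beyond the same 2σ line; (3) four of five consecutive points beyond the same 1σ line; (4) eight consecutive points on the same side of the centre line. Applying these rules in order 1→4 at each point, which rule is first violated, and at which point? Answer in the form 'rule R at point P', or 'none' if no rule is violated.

rule 2 at point 9

Zone of each point (C = within 1σ̂, B = 1σ̂–2σ̂, A = 2σ̂–3σ̂, * = beyond 3σ̂; sign = side of CL): 1:-C, 2:-C, 3:-C, 4:-C, 5:+C, 6:+C, 7:-C, 8:-A, 9:-A, 10:-B, 11:+C, 12:+C, 13:+C, 14:-C
Rule 2 (two of three consecutive points beyond the same 2σ limit) is satisfied at point 9.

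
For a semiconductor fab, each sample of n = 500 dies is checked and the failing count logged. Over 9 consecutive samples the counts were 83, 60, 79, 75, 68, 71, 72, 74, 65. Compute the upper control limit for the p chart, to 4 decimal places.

0.1909

p̄ = Σdᵢ / (k·n) = 647 / (9 × 500) = 0.14378
UCL = p̄ + 3·√(p̄(1−p̄)/n) = 0.14378 + 3 × √(0.14378×0.85622/500) = 0.14378 + 3 × 0.01569 = 0.19085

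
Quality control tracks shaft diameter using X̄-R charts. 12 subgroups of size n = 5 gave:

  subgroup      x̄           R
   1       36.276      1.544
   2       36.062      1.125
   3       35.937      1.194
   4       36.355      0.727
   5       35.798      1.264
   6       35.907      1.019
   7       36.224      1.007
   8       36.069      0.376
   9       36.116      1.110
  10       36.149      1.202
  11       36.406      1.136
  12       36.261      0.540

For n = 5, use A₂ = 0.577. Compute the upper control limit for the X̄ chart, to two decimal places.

X̄̄ = (36.276 + 36.062 + 35.937 + 36.355 + 35.798 + 35.907 + 36.224 + 36.069 + 36.116 + 36.149 + 36.406 + 36.261) / 12 = 433.5600 / 12 = 36.1300
R̄ = (1.544 + 1.125 + 1.194 + 0.727 + 1.264 + 1.019 + 1.007 + 0.376 + 1.110 + 1.202 + 1.136 + 0.540) / 12 = 12.2440 / 12 = 1.0203
UCL = X̄̄ + A₂·R̄ = 36.1300 + 0.577 × 1.0203 = 36.7187

36.72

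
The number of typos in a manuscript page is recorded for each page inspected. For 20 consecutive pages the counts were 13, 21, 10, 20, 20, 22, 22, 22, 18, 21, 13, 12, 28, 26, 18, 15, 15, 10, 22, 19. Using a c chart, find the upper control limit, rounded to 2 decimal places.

c̄ = (13 + 21 + 10 + 20 + 20 + 22 + 22 + 22 + 18 + 21 + 13 + 12 + 28 + 26 + 18 + 15 + 15 + 10 + 22 + 19) / 20 = 367 / 20 = 18.3500
UCL = c̄ + 3√c̄ = 18.3500 + 3 × √18.3500 = 18.3500 + 3 × 4.2837 = 31.2011

31.20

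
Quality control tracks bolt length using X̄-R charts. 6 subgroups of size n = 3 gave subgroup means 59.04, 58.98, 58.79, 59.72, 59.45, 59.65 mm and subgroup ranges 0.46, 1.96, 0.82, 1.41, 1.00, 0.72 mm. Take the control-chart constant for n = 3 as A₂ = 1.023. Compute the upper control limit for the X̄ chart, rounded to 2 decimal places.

60.36

X̄̄ = (59.04 + 58.98 + 58.79 + 59.72 + 59.45 + 59.65) / 6 = 355.6300 / 6 = 59.2717
R̄ = (0.46 + 1.96 + 0.82 + 1.41 + 1.00 + 0.72) / 6 = 6.3700 / 6 = 1.0617
UCL = X̄̄ + A₂·R̄ = 59.2717 + 1.023 × 1.0617 = 60.3578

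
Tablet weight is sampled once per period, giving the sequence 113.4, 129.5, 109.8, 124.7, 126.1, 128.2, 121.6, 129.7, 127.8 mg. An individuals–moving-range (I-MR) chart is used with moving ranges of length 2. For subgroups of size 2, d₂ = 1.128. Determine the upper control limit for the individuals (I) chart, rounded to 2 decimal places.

X̄ = (113.4 + 129.5 + 109.8 + 124.7 + 126.1 + 128.2 + 121.6 + 129.7 + 127.8) / 9 = 123.4222
Moving ranges: 16.1, 19.7, 14.9, 1.4, 2.1, 6.6, 8.1, 1.9; M̄R̄ = 70.8000 / 8 = 8.8500
UCL = X̄ + 3·M̄R̄/d₂ = 123.4222 + 3 × 8.8500 / 1.128 = 146.9595

146.96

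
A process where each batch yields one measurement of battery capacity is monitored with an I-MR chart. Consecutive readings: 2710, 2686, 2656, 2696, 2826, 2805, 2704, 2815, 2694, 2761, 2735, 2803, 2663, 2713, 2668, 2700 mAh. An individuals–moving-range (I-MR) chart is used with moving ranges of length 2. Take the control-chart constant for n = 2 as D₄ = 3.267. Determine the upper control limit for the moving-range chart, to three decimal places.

219.107

Moving ranges: 24, 30, 40, 130, 21, 101, 111, 121, 67, 26, 68, 140, 50, 45, 32; M̄R̄ = 1006.0000 / 15 = 67.0667
UCL_MR = D₄·M̄R̄ = 3.267 × 67.0667 = 219.1068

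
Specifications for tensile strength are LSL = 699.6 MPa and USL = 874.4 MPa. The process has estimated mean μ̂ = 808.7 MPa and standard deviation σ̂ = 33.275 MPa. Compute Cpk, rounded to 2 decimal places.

0.66

Cpu = (USL − μ̂) / (3σ̂) = (874.4 − 808.7) / (3 × 33.275) = 0.6582; Cpl = (μ̂ − LSL) / (3σ̂) = (808.7 − 699.6) / (3 × 33.275) = 1.0929; Cpk = min(Cpu, Cpl) = 0.6582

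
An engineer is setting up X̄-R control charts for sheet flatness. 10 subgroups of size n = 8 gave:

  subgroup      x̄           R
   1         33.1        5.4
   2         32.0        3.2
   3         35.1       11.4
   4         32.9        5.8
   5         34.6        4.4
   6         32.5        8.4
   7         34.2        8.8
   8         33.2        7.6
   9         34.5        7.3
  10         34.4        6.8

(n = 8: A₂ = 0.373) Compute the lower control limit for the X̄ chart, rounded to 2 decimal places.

31.07

X̄̄ = (33.1 + 32.0 + 35.1 + 32.9 + 34.6 + 32.5 + 34.2 + 33.2 + 34.5 + 34.4) / 10 = 336.5000 / 10 = 33.6500
R̄ = (5.4 + 3.2 + 11.4 + 5.8 + 4.4 + 8.4 + 8.8 + 7.6 + 7.3 + 6.8) / 10 = 69.1000 / 10 = 6.9100
LCL = X̄̄ − A₂·R̄ = 33.6500 − 0.373 × 6.9100 = 31.0726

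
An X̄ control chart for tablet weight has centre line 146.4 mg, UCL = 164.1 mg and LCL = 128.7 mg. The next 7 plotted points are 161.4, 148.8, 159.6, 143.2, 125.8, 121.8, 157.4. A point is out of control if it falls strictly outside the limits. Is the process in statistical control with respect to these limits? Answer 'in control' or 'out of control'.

Compare each point to [128.7, 164.1]: sample 5 = 125.8 < LCL; sample 6 = 121.8 < LCL.

out of control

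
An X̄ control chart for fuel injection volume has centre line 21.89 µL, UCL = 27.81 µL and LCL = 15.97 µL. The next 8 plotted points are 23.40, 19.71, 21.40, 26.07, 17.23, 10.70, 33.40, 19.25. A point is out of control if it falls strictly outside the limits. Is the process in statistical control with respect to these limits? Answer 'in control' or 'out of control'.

out of control

Compare each point to [15.97, 27.81]: sample 6 = 10.70 < LCL; sample 7 = 33.40 > UCL.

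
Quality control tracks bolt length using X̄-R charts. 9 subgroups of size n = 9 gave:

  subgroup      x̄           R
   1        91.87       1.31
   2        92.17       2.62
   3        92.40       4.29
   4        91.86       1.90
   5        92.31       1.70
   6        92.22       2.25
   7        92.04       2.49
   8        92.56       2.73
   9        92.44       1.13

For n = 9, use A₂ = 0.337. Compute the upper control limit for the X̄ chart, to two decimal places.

X̄̄ = (91.87 + 92.17 + 92.40 + 91.86 + 92.31 + 92.22 + 92.04 + 92.56 + 92.44) / 9 = 829.8700 / 9 = 92.2078
R̄ = (1.31 + 2.62 + 4.29 + 1.90 + 1.70 + 2.25 + 2.49 + 2.73 + 1.13) / 9 = 20.4200 / 9 = 2.2689
UCL = X̄̄ + A₂·R̄ = 92.2078 + 0.337 × 2.2689 = 92.9724

92.97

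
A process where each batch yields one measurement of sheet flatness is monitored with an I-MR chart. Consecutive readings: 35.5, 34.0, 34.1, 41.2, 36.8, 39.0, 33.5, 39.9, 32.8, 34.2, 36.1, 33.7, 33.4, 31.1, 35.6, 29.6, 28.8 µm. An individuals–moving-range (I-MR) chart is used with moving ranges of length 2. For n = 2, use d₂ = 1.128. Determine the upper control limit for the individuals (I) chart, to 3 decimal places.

X̄ = (35.5 + 34.0 + 34.1 + 41.2 + 36.8 + 39.0 + 33.5 + 39.9 + 32.8 + 34.2 + 36.1 + 33.7 + 33.4 + 31.1 + 35.6 + 29.6 + 28.8) / 17 = 34.6647
Moving ranges: 1.5, 0.1, 7.1, 4.4, 2.2, 5.5, 6.4, 7.1, 1.4, 1.9, 2.4, 0.3, 2.3, 4.5, 6.0, 0.8; M̄R̄ = 53.9000 / 16 = 3.3687
UCL = X̄ + 3·M̄R̄/d₂ = 34.6647 + 3 × 3.3687 / 1.128 = 43.6241

43.624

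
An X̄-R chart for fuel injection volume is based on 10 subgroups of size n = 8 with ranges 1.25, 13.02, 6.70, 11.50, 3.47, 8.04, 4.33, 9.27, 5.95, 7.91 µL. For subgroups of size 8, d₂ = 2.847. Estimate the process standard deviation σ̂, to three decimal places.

R̄ = (1.25 + 13.02 + 6.70 + 11.50 + 3.47 + 8.04 + 4.33 + 9.27 + 5.95 + 7.91) / 10 = 7.1440
σ̂ = R̄ / d₂ = 7.1440 / 2.847 = 2.5093

2.509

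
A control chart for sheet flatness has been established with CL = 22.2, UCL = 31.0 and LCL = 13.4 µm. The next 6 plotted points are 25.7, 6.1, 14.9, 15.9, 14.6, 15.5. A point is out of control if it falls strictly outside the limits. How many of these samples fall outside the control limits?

Compare each point to [13.4, 31.0]: sample 2 = 6.1 < LCL.

1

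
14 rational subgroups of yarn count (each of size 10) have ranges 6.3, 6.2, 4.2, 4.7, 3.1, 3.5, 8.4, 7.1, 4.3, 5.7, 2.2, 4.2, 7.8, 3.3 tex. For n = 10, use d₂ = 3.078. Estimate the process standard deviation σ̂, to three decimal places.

R̄ = (6.3 + 6.2 + 4.2 + 4.7 + 3.1 + 3.5 + 8.4 + 7.1 + 4.3 + 5.7 + 2.2 + 4.2 + 7.8 + 3.3) / 14 = 5.0714
σ̂ = R̄ / d₂ = 5.0714 / 3.078 = 1.6476

1.648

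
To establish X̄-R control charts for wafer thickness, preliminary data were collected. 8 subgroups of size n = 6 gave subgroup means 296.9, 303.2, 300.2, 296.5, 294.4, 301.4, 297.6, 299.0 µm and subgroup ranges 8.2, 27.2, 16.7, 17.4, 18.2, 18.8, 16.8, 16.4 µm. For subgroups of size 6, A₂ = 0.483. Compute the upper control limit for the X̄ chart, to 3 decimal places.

X̄̄ = (296.9 + 303.2 + 300.2 + 296.5 + 294.4 + 301.4 + 297.6 + 299.0) / 8 = 2389.2000 / 8 = 298.6500
R̄ = (8.2 + 27.2 + 16.7 + 17.4 + 18.2 + 18.8 + 16.8 + 16.4) / 8 = 139.7000 / 8 = 17.4625
UCL = X̄̄ + A₂·R̄ = 298.6500 + 0.483 × 17.4625 = 307.0844

307.084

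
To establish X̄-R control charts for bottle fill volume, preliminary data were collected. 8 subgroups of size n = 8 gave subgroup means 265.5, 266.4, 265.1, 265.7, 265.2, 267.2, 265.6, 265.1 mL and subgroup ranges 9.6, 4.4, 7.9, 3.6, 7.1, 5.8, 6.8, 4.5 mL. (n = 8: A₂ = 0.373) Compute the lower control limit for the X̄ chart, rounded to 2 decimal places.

X̄̄ = (265.5 + 266.4 + 265.1 + 265.7 + 265.2 + 267.2 + 265.6 + 265.1) / 8 = 2125.8000 / 8 = 265.7250
R̄ = (9.6 + 4.4 + 7.9 + 3.6 + 7.1 + 5.8 + 6.8 + 4.5) / 8 = 49.7000 / 8 = 6.2125
LCL = X̄̄ − A₂·R̄ = 265.7250 − 0.373 × 6.2125 = 263.4077

263.41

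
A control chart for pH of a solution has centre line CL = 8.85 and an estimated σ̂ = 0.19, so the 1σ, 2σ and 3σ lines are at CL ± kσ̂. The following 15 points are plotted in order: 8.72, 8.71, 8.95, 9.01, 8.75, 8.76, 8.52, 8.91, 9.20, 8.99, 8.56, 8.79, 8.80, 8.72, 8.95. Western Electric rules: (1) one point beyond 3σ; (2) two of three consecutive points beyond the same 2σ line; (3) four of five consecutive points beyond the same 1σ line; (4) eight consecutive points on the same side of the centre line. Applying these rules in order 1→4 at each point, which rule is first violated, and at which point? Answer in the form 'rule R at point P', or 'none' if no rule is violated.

Zone of each point (C = within 1σ̂, B = 1σ̂–2σ̂, A = 2σ̂–3σ̂, * = beyond 3σ̂; sign = side of CL): 1:-C, 2:-C, 3:+C, 4:+C, 5:-C, 6:-C, 7:-B, 8:+C, 9:+B, 10:+C, 11:-B, 12:-C, 13:-C, 14:-C, 15:+C
No rule fires across all 15 points.

none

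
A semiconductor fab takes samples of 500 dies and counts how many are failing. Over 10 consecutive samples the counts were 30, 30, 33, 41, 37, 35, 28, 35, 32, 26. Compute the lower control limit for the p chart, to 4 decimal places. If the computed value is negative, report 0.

0.0322

p̄ = Σdᵢ / (k·n) = 327 / (10 × 500) = 0.06540
LCL = p̄ − 3·√(p̄(1−p̄)/n) = 0.06540 − 3 × 0.01106 = 0.03223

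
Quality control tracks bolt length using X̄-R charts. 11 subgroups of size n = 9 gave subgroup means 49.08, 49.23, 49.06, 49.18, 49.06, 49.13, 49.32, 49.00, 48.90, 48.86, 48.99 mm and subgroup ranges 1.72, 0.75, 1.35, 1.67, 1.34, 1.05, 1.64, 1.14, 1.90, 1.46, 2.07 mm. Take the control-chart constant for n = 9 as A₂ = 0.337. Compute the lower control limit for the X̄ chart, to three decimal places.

X̄̄ = (49.08 + 49.23 + 49.06 + 49.18 + 49.06 + 49.13 + 49.32 + 49.00 + 48.90 + 48.86 + 48.99) / 11 = 539.8100 / 11 = 49.0736
R̄ = (1.72 + 0.75 + 1.35 + 1.67 + 1.34 + 1.05 + 1.64 + 1.14 + 1.90 + 1.46 + 2.07) / 11 = 16.0900 / 11 = 1.4627
LCL = X̄̄ − A₂·R̄ = 49.0736 − 0.337 × 1.4627 = 48.5807

48.581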